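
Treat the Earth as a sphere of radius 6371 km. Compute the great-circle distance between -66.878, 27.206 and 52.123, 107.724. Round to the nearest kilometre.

Δλ = 107.724 − 27.206 = 80.518°.
Δφ = 52.123 − -66.878 = 119.001°.
a = sin²(Δφ/2) + cos φ₁ · cos φ₂ · sin²(Δλ/2) = 0.843103.
c = 2·atan2(√a, √(1−a)) = 2.32706 rad → d = 6371·c ≈ 14825.68 km.

14826 km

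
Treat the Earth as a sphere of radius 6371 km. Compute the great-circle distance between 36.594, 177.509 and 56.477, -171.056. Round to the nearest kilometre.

Δλ = -171.056 − 177.509 = -348.565°; wrapped into (−180°, 180°]: 11.435°.
Δφ = 56.477 − 36.594 = 19.883°.
a = sin²(Δφ/2) + cos φ₁ · cos φ₂ · sin²(Δλ/2) = 0.034206.
c = 2·atan2(√a, √(1−a)) = 0.37204 rad → d = 6371·c ≈ 2370.27 km.

2370 km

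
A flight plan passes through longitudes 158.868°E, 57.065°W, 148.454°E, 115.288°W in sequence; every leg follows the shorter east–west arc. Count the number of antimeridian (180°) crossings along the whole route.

3

Leg 1: +158.868° → -57.065°, shortest Δλ = 144.067° (east) — crosses 180°.
Leg 2: -57.065° → +148.454°, shortest Δλ = -154.481° (west) — crosses 180°.
Leg 3: +148.454° → -115.288°, shortest Δλ = 96.258° (east) — crosses 180°.
Total crossings: 3.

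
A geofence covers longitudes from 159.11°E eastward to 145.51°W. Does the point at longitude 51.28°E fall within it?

No

Band width going east from +159.11° to -145.51°: ((-145.51 − 159.11) mod 360) = 55.38°.
Offset of +51.28° east of the west edge: ((51.28 − 159.11) mod 360) = 252.17°.
252.17° > 55.38° ⇒ outside.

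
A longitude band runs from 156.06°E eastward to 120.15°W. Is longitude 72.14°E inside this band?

No

Band width going east from +156.06° to -120.15°: ((-120.15 − 156.06) mod 360) = 83.79°.
Offset of +72.14° east of the west edge: ((72.14 − 156.06) mod 360) = 276.08°.
276.08° > 83.79° ⇒ outside.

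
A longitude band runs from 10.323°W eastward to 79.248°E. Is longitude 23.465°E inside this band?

Band width going east from -10.323° to +79.248°: ((79.248 − -10.323) mod 360) = 89.571°.
Offset of +23.465° east of the west edge: ((23.465 − -10.323) mod 360) = 33.788°.
33.788° ≤ 89.571° ⇒ inside.

Yes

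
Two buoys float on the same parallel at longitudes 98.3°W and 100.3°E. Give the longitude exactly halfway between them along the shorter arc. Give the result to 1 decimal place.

Signed shortest Δλ from -98.3° to +100.3° is -161.4°.
Midpoint longitude = -98.3° + (-161.4°)/2 = -98.3° − 80.7° = -179.0°.
(The naïve average (-98.3 + +100.3)/2 = 1.0° is on the wrong side of the globe.)

179.0°W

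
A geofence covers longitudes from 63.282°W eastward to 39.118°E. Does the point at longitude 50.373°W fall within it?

Band width going east from -63.282° to +39.118°: ((39.118 − -63.282) mod 360) = 102.400°.
Offset of -50.373° east of the west edge: ((-50.373 − -63.282) mod 360) = 12.909°.
12.909° ≤ 102.400° ⇒ inside.

Yes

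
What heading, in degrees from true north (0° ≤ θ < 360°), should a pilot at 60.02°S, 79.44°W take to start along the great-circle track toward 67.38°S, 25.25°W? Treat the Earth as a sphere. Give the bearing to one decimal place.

Δλ = -25.25 − -79.44 = 54.19°.
θ = atan2( sin Δλ · cos φ₂ , cos φ₁ · sin φ₂ − sin φ₁ · cos φ₂ · cos Δλ )
  = atan2(0.31191, -0.26633) = 130.493° → normalised to [0°, 360°): 130.493°.

130.5°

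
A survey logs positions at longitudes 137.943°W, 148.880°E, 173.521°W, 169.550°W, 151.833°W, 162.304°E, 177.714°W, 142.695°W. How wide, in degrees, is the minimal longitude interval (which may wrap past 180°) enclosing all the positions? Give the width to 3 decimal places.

Sort the longitudes: -177.714°, -173.521°, -169.550°, -151.833°, -142.695°, -137.943°, +148.880°, +162.304°.
Eastward gaps between consecutive values (wrapping around): 4.193°, 3.971°, 17.717°, 9.138°, 4.752°, 286.823°, 13.424°, 19.982°.
Largest gap = 286.823° ⇒ minimal covering band is its complement: 360° − 286.823° = 73.177°.
Band runs from +148.880° eastward to -137.943°, crossing the antimeridian.

73.177°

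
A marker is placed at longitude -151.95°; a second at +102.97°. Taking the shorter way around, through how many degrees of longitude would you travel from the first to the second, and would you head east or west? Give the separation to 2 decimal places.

105.08° west

Raw difference: 102.97 − -151.95 = 254.92°.
Normalise into (−180°, 180°]: 254.92° − 360° = -105.08°.
Negative ⇒ the second point lies to the west; separation 105.08°.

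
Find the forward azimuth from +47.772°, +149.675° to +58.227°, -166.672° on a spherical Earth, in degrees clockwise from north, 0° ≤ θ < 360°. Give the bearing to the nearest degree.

Δλ = -166.672 − 149.675 = -316.347°; wrapped into (−180°, 180°]: 43.653°.
θ = atan2( sin Δλ · cos φ₂ , cos φ₁ · sin φ₂ − sin φ₁ · cos φ₂ · cos Δλ )
  = atan2(0.36348, 0.28926) = 51.487° → normalised to [0°, 360°): 51.487°.

51°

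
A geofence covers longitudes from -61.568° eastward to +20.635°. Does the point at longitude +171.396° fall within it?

No

Band width going east from -61.568° to +20.635°: ((20.635 − -61.568) mod 360) = 82.203°.
Offset of +171.396° east of the west edge: ((171.396 − -61.568) mod 360) = 232.964°.
232.964° > 82.203° ⇒ outside.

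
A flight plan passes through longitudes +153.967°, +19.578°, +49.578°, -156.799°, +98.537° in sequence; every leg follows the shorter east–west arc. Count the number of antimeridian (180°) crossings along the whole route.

2

Leg 1: +153.967° → +19.578°, shortest Δλ = -134.389° (west) — does not cross 180°.
Leg 2: +19.578° → +49.578°, shortest Δλ = 30.0° (east) — does not cross 180°.
Leg 3: +49.578° → -156.799°, shortest Δλ = 153.623° (east) — crosses 180°.
Leg 4: -156.799° → +98.537°, shortest Δλ = -104.664° (west) — crosses 180°.
Total crossings: 2.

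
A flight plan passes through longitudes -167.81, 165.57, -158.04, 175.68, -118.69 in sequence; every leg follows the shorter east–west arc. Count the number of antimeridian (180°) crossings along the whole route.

4

Leg 1: -167.81° → +165.57°, shortest Δλ = -26.62° (west) — crosses 180°.
Leg 2: +165.57° → -158.04°, shortest Δλ = 36.39° (east) — crosses 180°.
Leg 3: -158.04° → +175.68°, shortest Δλ = -26.28° (west) — crosses 180°.
Leg 4: +175.68° → -118.69°, shortest Δλ = 65.63° (east) — crosses 180°.
Total crossings: 4.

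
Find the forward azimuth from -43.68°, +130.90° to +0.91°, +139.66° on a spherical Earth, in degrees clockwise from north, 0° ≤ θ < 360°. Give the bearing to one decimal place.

12.4°

Δλ = 139.66 − 130.90 = 8.76°.
θ = atan2( sin Δλ · cos φ₂ , cos φ₁ · sin φ₂ − sin φ₁ · cos φ₂ · cos Δλ )
  = atan2(0.15228, 0.69397) = 12.376° → normalised to [0°, 360°): 12.376°.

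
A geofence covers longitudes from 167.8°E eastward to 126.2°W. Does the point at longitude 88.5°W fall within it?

Band width going east from +167.8° to -126.2°: ((-126.2 − 167.8) mod 360) = 66.0°.
Offset of -88.5° east of the west edge: ((-88.5 − 167.8) mod 360) = 103.7°.
103.7° > 66.0° ⇒ outside.

No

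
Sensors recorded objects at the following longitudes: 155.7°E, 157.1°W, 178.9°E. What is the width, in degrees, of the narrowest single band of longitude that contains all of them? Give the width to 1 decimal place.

47.2°

Sort the longitudes: -157.1°, +155.7°, +178.9°.
Eastward gaps between consecutive values (wrapping around): 312.8°, 23.2°, 24.0°.
Largest gap = 312.8° ⇒ minimal covering band is its complement: 360° − 312.8° = 47.2°.
Band runs from +155.7° eastward to -157.1°, crossing the antimeridian.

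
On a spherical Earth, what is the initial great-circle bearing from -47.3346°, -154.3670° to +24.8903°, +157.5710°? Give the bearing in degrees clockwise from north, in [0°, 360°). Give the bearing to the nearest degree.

317°

Δλ = 157.5710 − -154.3670 = 311.9380°; wrapped into (−180°, 180°]: -48.0620°.
θ = atan2( sin Δλ · cos φ₂ , cos φ₁ · sin φ₂ − sin φ₁ · cos φ₂ · cos Δλ )
  = atan2(-0.67477, 0.73103) = -42.709° → normalised to [0°, 360°): 317.291°.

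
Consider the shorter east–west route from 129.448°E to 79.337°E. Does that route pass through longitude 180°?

Signed shortest Δλ = ((79.337 − 129.448 + 180) mod 360) − 180 = -50.111°.
Going west by 50.111° from +129.448° reaches +79.337° without touching 180°.

No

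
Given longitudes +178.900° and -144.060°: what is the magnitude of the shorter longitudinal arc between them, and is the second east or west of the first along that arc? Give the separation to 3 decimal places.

Raw difference: -144.060 − 178.900 = -322.96°.
Normalise into (−180°, 180°]: -322.96° + 360° = 37.04°.
Positive ⇒ the second point lies to the east; separation 37.040°.

37.040° east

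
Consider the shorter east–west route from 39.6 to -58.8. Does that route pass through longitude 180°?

Signed shortest Δλ = ((-58.8 − 39.6 + 180) mod 360) − 180 = -98.4°.
Going west by 98.4° from +39.6° reaches -58.8° without touching 180°.

No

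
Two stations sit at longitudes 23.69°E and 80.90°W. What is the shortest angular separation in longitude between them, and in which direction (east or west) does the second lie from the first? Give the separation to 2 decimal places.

Raw difference: -80.90 − 23.69 = -104.59°.
Normalise into (−180°, 180°]: -104.59° stays -104.59°.
Negative ⇒ the second point lies to the west; separation 104.59°.

104.59° west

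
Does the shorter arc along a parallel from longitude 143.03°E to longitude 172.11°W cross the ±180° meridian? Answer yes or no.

Naïve |-172.11 − 143.03| = 315.14° > 180°, so the shorter arc goes the other way round — across 180°.
Signed shortest Δλ = ((-172.11 − 143.03 + 180) mod 360) − 180 = 44.86°.
Going east by 44.86° from +143.03° passes through 180° before reaching -172.11°.

Yes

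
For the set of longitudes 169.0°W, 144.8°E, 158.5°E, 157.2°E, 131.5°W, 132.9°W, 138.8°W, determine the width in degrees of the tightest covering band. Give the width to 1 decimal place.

Sort the longitudes: -169.0°, -138.8°, -132.9°, -131.5°, +144.8°, +157.2°, +158.5°.
Eastward gaps between consecutive values (wrapping around): 30.2°, 5.9°, 1.4°, 276.3°, 12.4°, 1.3°, 32.5°.
Largest gap = 276.3° ⇒ minimal covering band is its complement: 360° − 276.3° = 83.7°.
Band runs from +144.8° eastward to -131.5°, crossing the antimeridian.

83.7°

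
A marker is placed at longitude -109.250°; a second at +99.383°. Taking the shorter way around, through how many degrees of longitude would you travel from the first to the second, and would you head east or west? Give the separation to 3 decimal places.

Raw difference: 99.383 − -109.250 = 208.633°.
Normalise into (−180°, 180°]: 208.633° − 360° = -151.367°.
Negative ⇒ the second point lies to the west; separation 151.367°.

151.367° west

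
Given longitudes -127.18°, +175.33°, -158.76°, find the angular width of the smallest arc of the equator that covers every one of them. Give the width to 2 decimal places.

57.49°

Sort the longitudes: -158.76°, -127.18°, +175.33°.
Eastward gaps between consecutive values (wrapping around): 31.58°, 302.51°, 25.91°.
Largest gap = 302.51° ⇒ minimal covering band is its complement: 360° − 302.51° = 57.49°.
Band runs from +175.33° eastward to -127.18°, crossing the antimeridian.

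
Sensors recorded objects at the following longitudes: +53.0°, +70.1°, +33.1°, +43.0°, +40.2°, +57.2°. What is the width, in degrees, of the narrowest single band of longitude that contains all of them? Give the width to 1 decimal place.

37.0°

Sort the longitudes: +33.1°, +40.2°, +43.0°, +53.0°, +57.2°, +70.1°.
Eastward gaps between consecutive values (wrapping around): 7.1°, 2.8°, 10.0°, 4.2°, 12.9°, 323.0°.
Largest gap = 323.0° ⇒ minimal covering band is its complement: 360° − 323.0° = 37.0°.
Band runs from +33.1° eastward to +70.1°.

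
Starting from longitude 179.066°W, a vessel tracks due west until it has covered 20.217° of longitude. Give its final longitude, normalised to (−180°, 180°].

160.717°E

Start at -179.066°; shift −20.217° → -199.283°.
-199.283° lies outside (−180°, 180°]; add 360° → +160.717°.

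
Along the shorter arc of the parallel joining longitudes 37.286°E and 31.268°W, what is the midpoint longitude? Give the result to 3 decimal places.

3.009°E

Signed shortest Δλ from +37.286° to -31.268° is -68.554°.
Midpoint longitude = +37.286° + (-68.554°)/2 = +37.286° − 34.277° = +3.009°.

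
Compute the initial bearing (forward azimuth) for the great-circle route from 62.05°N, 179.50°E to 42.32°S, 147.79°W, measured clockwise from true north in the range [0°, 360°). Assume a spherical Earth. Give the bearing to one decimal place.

Δλ = -147.79 − 179.50 = -327.29°; wrapped into (−180°, 180°]: 32.71°.
θ = atan2( sin Δλ · cos φ₂ , cos φ₁ · sin φ₂ − sin φ₁ · cos φ₂ · cos Δλ )
  = atan2(0.39956, -0.86513) = 155.210° → normalised to [0°, 360°): 155.210°.

155.2°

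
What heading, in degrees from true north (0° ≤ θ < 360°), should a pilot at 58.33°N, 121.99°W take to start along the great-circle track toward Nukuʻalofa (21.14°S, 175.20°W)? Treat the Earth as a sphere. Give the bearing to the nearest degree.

Δλ = -175.20 − -121.99 = -53.21°.
θ = atan2( sin Δλ · cos φ₂ , cos φ₁ · sin φ₂ − sin φ₁ · cos φ₂ · cos Δλ )
  = atan2(-0.74694, -0.66475) = -131.668° → normalised to [0°, 360°): 228.332°.

228°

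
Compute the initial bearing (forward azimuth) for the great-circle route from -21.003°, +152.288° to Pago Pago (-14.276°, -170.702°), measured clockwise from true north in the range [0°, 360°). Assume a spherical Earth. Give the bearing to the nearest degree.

85°

Δλ = -170.702 − 152.288 = -322.990°; wrapped into (−180°, 180°]: 37.010°.
θ = atan2( sin Δλ · cos φ₂ , cos φ₁ · sin φ₂ − sin φ₁ · cos φ₂ · cos Δλ )
  = atan2(0.58337, 0.04716) = 85.378° → normalised to [0°, 360°): 85.378°.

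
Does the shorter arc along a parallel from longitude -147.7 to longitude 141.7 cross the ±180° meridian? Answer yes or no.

Naïve |141.7 − -147.7| = 289.4° > 180°, so the shorter arc goes the other way round — across 180°.
Signed shortest Δλ = ((141.7 − -147.7 + 180) mod 360) − 180 = -70.6°.
Going west by 70.6° from -147.7° passes through 180° before reaching +141.7°.

Yes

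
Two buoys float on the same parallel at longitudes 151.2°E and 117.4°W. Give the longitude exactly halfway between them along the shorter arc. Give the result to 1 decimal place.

Signed shortest Δλ from +151.2° to -117.4° is +91.4°.
Midpoint longitude = +151.2° + (+91.4°)/2 = +151.2° + 45.7° = +196.9°.
Normalise into (−180°, 180°]: -163.1°.
(The naïve average (+151.2 + -117.4)/2 = 16.9° is on the wrong side of the globe.)

163.1°W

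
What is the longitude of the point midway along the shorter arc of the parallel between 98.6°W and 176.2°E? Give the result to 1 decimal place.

141.2°W

Signed shortest Δλ from -98.6° to +176.2° is -85.2°.
Midpoint longitude = -98.6° + (-85.2°)/2 = -98.6° − 42.6° = -141.2°.
(The naïve average (-98.6 + +176.2)/2 = 38.8° is on the wrong side of the globe.)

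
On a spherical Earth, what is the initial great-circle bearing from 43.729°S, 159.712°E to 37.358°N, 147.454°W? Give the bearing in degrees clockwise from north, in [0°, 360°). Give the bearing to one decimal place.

39.4°

Δλ = -147.454 − 159.712 = -307.166°; wrapped into (−180°, 180°]: 52.834°.
θ = atan2( sin Δλ · cos φ₂ , cos φ₁ · sin φ₂ − sin φ₁ · cos φ₂ · cos Δλ )
  = atan2(0.63341, 0.77041) = 39.426° → normalised to [0°, 360°): 39.426°.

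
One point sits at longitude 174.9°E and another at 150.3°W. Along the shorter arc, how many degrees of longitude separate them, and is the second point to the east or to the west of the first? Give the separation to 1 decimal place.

34.8° east

Raw difference: -150.3 − 174.9 = -325.2°.
Normalise into (−180°, 180°]: -325.2° + 360° = 34.8°.
Positive ⇒ the second point lies to the east; separation 34.8°.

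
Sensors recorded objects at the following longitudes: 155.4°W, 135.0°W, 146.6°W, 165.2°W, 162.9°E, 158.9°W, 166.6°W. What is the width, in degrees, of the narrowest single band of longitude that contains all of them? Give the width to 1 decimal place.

62.1°

Sort the longitudes: -166.6°, -165.2°, -158.9°, -155.4°, -146.6°, -135.0°, +162.9°.
Eastward gaps between consecutive values (wrapping around): 1.4°, 6.3°, 3.5°, 8.8°, 11.6°, 297.9°, 30.5°.
Largest gap = 297.9° ⇒ minimal covering band is its complement: 360° − 297.9° = 62.1°.
Band runs from +162.9° eastward to -135.0°, crossing the antimeridian.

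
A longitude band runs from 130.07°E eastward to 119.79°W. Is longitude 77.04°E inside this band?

No

Band width going east from +130.07° to -119.79°: ((-119.79 − 130.07) mod 360) = 110.14°.
Offset of +77.04° east of the west edge: ((77.04 − 130.07) mod 360) = 306.97°.
306.97° > 110.14° ⇒ outside.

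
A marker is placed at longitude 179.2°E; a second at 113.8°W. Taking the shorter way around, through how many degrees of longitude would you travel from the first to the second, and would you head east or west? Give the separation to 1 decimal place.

Raw difference: -113.8 − 179.2 = -293.0°.
Normalise into (−180°, 180°]: -293.0° + 360° = 67.0°.
Positive ⇒ the second point lies to the east; separation 67.0°.

67.0° east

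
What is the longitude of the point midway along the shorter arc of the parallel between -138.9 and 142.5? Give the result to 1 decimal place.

Signed shortest Δλ from -138.9° to +142.5° is -78.6°.
Midpoint longitude = -138.9° + (-78.6°)/2 = -138.9° − 39.3° = -178.2°.
(The naïve average (-138.9 + +142.5)/2 = 1.8° is on the wrong side of the globe.)

-178.2°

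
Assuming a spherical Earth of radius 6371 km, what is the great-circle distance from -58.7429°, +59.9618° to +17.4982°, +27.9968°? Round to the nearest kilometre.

Δλ = 27.9968 − 59.9618 = -31.9650°.
Δφ = 17.4982 − -58.7429 = 76.2411°.
a = sin²(Δφ/2) + cos φ₁ · cos φ₂ · sin²(Δλ/2) = 0.418600.
c = 2·atan2(√a, √(1−a)) = 1.40727 rad → d = 6371·c ≈ 8965.70 km.

8966 km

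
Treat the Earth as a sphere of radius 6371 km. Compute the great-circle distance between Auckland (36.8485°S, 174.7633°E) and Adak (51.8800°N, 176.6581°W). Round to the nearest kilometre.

9901 km

Δλ = -176.6581 − 174.7633 = -351.4214°; wrapped into (−180°, 180°]: 8.5786°.
Δφ = 51.8800 − -36.8485 = 88.7285°.
a = sin²(Δφ/2) + cos φ₁ · cos φ₂ · sin²(Δλ/2) = 0.491668.
c = 2·atan2(√a, √(1−a)) = 1.55413 rad → d = 6371·c ≈ 9901.38 km.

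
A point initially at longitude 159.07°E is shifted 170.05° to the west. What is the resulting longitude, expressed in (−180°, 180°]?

10.98°W

Start at +159.07°; shift −170.05° → -10.98°.
-10.98° already lies in (−180°, 180°].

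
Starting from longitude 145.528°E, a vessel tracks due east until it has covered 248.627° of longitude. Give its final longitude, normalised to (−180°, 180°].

34.155°E

Start at +145.528°; shift +248.627° → +394.155°.
+394.155° lies outside (−180°, 180°]; subtract 360° → +34.155°.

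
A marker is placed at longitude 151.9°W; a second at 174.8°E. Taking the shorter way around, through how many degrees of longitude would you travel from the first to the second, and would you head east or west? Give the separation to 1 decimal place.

33.3° west

Raw difference: 174.8 − -151.9 = 326.7°.
Normalise into (−180°, 180°]: 326.7° − 360° = -33.3°.
Negative ⇒ the second point lies to the west; separation 33.3°.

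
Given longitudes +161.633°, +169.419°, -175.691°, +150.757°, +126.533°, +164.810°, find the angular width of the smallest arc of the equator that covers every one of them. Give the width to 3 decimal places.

57.776°

Sort the longitudes: -175.691°, +126.533°, +150.757°, +161.633°, +164.810°, +169.419°.
Eastward gaps between consecutive values (wrapping around): 302.224°, 24.224°, 10.876°, 3.177°, 4.609°, 14.890°.
Largest gap = 302.224° ⇒ minimal covering band is its complement: 360° − 302.224° = 57.776°.
Band runs from +126.533° eastward to -175.691°, crossing the antimeridian.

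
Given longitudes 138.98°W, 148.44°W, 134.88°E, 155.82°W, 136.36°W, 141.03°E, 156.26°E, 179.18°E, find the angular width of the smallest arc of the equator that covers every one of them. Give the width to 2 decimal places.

Sort the longitudes: -155.82°, -148.44°, -138.98°, -136.36°, +134.88°, +141.03°, +156.26°, +179.18°.
Eastward gaps between consecutive values (wrapping around): 7.38°, 9.46°, 2.62°, 271.24°, 6.15°, 15.23°, 22.92°, 25.00°.
Largest gap = 271.24° ⇒ minimal covering band is its complement: 360° − 271.24° = 88.76°.
Band runs from +134.88° eastward to -136.36°, crossing the antimeridian.

88.76°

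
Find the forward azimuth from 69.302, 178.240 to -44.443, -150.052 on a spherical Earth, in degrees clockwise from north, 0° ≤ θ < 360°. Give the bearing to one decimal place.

155.3°

Δλ = -150.052 − 178.240 = -328.292°; wrapped into (−180°, 180°]: 31.708°.
θ = atan2( sin Δλ · cos φ₂ , cos φ₁ · sin φ₂ − sin φ₁ · cos φ₂ · cos Δλ )
  = atan2(0.37524, -0.81566) = 155.295° → normalised to [0°, 360°): 155.295°.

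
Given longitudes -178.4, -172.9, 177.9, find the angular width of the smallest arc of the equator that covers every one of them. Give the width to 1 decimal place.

9.2°

Sort the longitudes: -178.4°, -172.9°, +177.9°.
Eastward gaps between consecutive values (wrapping around): 5.5°, 350.8°, 3.7°.
Largest gap = 350.8° ⇒ minimal covering band is its complement: 360° − 350.8° = 9.2°.
Band runs from +177.9° eastward to -172.9°, crossing the antimeridian.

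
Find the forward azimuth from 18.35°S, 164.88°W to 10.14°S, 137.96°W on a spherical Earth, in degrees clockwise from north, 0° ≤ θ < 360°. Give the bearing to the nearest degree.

Δλ = -137.96 − -164.88 = 26.92°.
θ = atan2( sin Δλ · cos φ₂ , cos φ₁ · sin φ₂ − sin φ₁ · cos φ₂ · cos Δλ )
  = atan2(0.44567, 0.10922) = 76.230° → normalised to [0°, 360°): 76.230°.

76°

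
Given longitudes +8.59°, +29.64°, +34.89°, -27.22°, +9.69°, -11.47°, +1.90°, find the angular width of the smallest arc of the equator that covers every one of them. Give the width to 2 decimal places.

62.11°

Sort the longitudes: -27.22°, -11.47°, +1.90°, +8.59°, +9.69°, +29.64°, +34.89°.
Eastward gaps between consecutive values (wrapping around): 15.75°, 13.37°, 6.69°, 1.10°, 19.95°, 5.25°, 297.89°.
Largest gap = 297.89° ⇒ minimal covering band is its complement: 360° − 297.89° = 62.11°.
Band runs from -27.22° eastward to +34.89°.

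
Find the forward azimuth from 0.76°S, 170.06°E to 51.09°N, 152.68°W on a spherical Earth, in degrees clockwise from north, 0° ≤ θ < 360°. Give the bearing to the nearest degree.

26°

Δλ = -152.68 − 170.06 = -322.74°; wrapped into (−180°, 180°]: 37.26°.
θ = atan2( sin Δλ · cos φ₂ , cos φ₁ · sin φ₂ − sin φ₁ · cos φ₂ · cos Δλ )
  = atan2(0.38027, 0.78470) = 25.855° → normalised to [0°, 360°): 25.855°.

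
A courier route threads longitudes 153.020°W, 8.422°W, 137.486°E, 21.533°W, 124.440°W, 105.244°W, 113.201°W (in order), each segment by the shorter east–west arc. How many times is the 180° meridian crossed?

Leg 1: -153.020° → -8.422°, shortest Δλ = 144.598° (east) — does not cross 180°.
Leg 2: -8.422° → +137.486°, shortest Δλ = 145.908° (east) — does not cross 180°.
Leg 3: +137.486° → -21.533°, shortest Δλ = -159.019° (west) — does not cross 180°.
Leg 4: -21.533° → -124.440°, shortest Δλ = -102.907° (west) — does not cross 180°.
Leg 5: -124.440° → -105.244°, shortest Δλ = 19.196° (east) — does not cross 180°.
Leg 6: -105.244° → -113.201°, shortest Δλ = -7.957° (west) — does not cross 180°.
Total crossings: 0.

0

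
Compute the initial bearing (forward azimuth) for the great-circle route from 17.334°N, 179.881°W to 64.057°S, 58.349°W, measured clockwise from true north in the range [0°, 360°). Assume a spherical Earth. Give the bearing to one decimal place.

Δλ = -58.349 − -179.881 = 121.532°.
θ = atan2( sin Δλ · cos φ₂ , cos φ₁ · sin φ₂ − sin φ₁ · cos φ₂ · cos Δλ )
  = atan2(0.37288, -0.79022) = 154.739° → normalised to [0°, 360°): 154.739°.

154.7°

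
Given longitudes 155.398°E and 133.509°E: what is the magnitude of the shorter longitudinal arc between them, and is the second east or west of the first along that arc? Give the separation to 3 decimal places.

21.889° west

Raw difference: 133.509 − 155.398 = -21.889°.
Normalise into (−180°, 180°]: -21.889° stays -21.889°.
Negative ⇒ the second point lies to the west; separation 21.889°.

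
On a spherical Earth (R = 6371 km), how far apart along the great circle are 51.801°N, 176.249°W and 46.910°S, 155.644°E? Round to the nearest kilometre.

11299 km

Δλ = 155.644 − -176.249 = 331.893°; wrapped into (−180°, 180°]: -28.107°.
Δφ = -46.910 − 51.801 = -98.711°.
a = sin²(Δφ/2) + cos φ₁ · cos φ₂ · sin²(Δλ/2) = 0.600635.
c = 2·atan2(√a, √(1−a)) = 1.77345 rad → d = 6371·c ≈ 11298.66 km.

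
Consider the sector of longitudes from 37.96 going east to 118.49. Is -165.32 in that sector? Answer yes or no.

No

Band width going east from +37.96° to +118.49°: ((118.49 − 37.96) mod 360) = 80.53°.
Offset of -165.32° east of the west edge: ((-165.32 − 37.96) mod 360) = 156.72°.
156.72° > 80.53° ⇒ outside.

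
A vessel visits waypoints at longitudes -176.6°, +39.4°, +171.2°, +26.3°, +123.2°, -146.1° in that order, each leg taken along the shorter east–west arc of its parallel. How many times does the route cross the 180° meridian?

Leg 1: -176.6° → +39.4°, shortest Δλ = -144.0° (west) — crosses 180°.
Leg 2: +39.4° → +171.2°, shortest Δλ = 131.8° (east) — does not cross 180°.
Leg 3: +171.2° → +26.3°, shortest Δλ = -144.9° (west) — does not cross 180°.
Leg 4: +26.3° → +123.2°, shortest Δλ = 96.9° (east) — does not cross 180°.
Leg 5: +123.2° → -146.1°, shortest Δλ = 90.7° (east) — crosses 180°.
Total crossings: 2.

2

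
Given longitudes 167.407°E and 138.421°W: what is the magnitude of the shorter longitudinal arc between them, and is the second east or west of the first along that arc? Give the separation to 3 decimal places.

Raw difference: -138.421 − 167.407 = -305.828°.
Normalise into (−180°, 180°]: -305.828° + 360° = 54.172°.
Positive ⇒ the second point lies to the east; separation 54.172°.

54.172° east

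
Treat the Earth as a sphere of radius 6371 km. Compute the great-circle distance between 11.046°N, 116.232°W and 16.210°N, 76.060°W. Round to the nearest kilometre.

4372 km

Δλ = -76.060 − -116.232 = 40.172°.
Δφ = 16.210 − 11.046 = 5.164°.
a = sin²(Δφ/2) + cos φ₁ · cos φ₂ · sin²(Δλ/2) = 0.113187.
c = 2·atan2(√a, √(1−a)) = 0.68625 rad → d = 6371·c ≈ 4372.11 km.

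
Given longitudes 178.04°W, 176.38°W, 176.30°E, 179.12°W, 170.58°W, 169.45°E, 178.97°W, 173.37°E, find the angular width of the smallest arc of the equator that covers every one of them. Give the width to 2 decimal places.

19.97°

Sort the longitudes: -179.12°, -178.97°, -178.04°, -176.38°, -170.58°, +169.45°, +173.37°, +176.30°.
Eastward gaps between consecutive values (wrapping around): 0.15°, 0.93°, 1.66°, 5.80°, 340.03°, 3.92°, 2.93°, 4.58°.
Largest gap = 340.03° ⇒ minimal covering band is its complement: 360° − 340.03° = 19.97°.
Band runs from +169.45° eastward to -170.58°, crossing the antimeridian.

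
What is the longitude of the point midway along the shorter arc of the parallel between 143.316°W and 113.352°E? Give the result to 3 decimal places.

Signed shortest Δλ from -143.316° to +113.352° is -103.332°.
Midpoint longitude = -143.316° + (-103.332°)/2 = -143.316° − 51.666° = -194.982°.
Normalise into (−180°, 180°]: +165.018°.
(The naïve average (-143.316 + +113.352)/2 = -14.982° is on the wrong side of the globe.)

165.018°E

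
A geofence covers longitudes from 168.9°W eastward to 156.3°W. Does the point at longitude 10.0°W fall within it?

No

Band width going east from -168.9° to -156.3°: ((-156.3 − -168.9) mod 360) = 12.6°.
Offset of -10.0° east of the west edge: ((-10.0 − -168.9) mod 360) = 158.9°.
158.9° > 12.6° ⇒ outside.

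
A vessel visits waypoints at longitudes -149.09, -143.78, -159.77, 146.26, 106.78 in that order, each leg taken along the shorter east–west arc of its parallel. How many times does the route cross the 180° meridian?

Leg 1: -149.09° → -143.78°, shortest Δλ = 5.31° (east) — does not cross 180°.
Leg 2: -143.78° → -159.77°, shortest Δλ = -15.99° (west) — does not cross 180°.
Leg 3: -159.77° → +146.26°, shortest Δλ = -53.97° (west) — crosses 180°.
Leg 4: +146.26° → +106.78°, shortest Δλ = -39.48° (west) — does not cross 180°.
Total crossings: 1.

1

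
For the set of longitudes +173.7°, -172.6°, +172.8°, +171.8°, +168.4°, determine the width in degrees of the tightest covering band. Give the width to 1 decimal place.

19.0°

Sort the longitudes: -172.6°, +168.4°, +171.8°, +172.8°, +173.7°.
Eastward gaps between consecutive values (wrapping around): 341.0°, 3.4°, 1.0°, 0.9°, 13.7°.
Largest gap = 341.0° ⇒ minimal covering band is its complement: 360° − 341.0° = 19.0°.
Band runs from +168.4° eastward to -172.6°, crossing the antimeridian.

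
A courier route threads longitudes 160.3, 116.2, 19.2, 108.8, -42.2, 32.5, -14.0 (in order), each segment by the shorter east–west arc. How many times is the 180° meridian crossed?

0

Leg 1: +160.3° → +116.2°, shortest Δλ = -44.1° (west) — does not cross 180°.
Leg 2: +116.2° → +19.2°, shortest Δλ = -97.0° (west) — does not cross 180°.
Leg 3: +19.2° → +108.8°, shortest Δλ = 89.6° (east) — does not cross 180°.
Leg 4: +108.8° → -42.2°, shortest Δλ = -151.0° (west) — does not cross 180°.
Leg 5: -42.2° → +32.5°, shortest Δλ = 74.7° (east) — does not cross 180°.
Leg 6: +32.5° → -14.0°, shortest Δλ = -46.5° (west) — does not cross 180°.
Total crossings: 0.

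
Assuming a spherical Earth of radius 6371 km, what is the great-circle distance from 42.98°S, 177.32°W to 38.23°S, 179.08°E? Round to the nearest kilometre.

Δλ = 179.08 − -177.32 = 356.40°; wrapped into (−180°, 180°]: -3.60°.
Δφ = -38.23 − -42.98 = 4.75°.
a = sin²(Δφ/2) + cos φ₁ · cos φ₂ · sin²(Δλ/2) = 0.002284.
c = 2·atan2(√a, √(1−a)) = 0.09562 rad → d = 6371·c ≈ 609.22 km.

609 km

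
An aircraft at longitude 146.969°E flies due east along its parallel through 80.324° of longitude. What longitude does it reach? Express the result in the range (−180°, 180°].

132.707°W

Start at +146.969°; shift +80.324° → +227.293°.
+227.293° lies outside (−180°, 180°]; subtract 360° → -132.707°.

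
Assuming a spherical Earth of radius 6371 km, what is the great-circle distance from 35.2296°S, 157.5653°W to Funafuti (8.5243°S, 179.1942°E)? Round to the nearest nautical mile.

Δλ = 179.1942 − -157.5653 = 336.7595°; wrapped into (−180°, 180°]: -23.2405°.
Δφ = -8.5243 − -35.2296 = 26.7053°.
a = sin²(Δφ/2) + cos φ₁ · cos φ₂ · sin²(Δλ/2) = 0.086110.
c = 2·atan2(√a, √(1−a)) = 0.59566 rad → d = 6371·c ≈ 3794.93 km ≈ 2049.10 nmi.

2049 nmi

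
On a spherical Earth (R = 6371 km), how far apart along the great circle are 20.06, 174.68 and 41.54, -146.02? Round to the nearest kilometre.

4393 km

Δλ = -146.02 − 174.68 = -320.70°; wrapped into (−180°, 180°]: 39.30°.
Δφ = 41.54 − 20.06 = 21.48°.
a = sin²(Δφ/2) + cos φ₁ · cos φ₂ · sin²(Δλ/2) = 0.114232.
c = 2·atan2(√a, √(1−a)) = 0.68954 rad → d = 6371·c ≈ 4393.09 km.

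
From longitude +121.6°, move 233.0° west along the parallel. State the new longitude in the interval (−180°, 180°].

-111.4°

Start at +121.6°; shift −233.0° → -111.4°.
-111.4° already lies in (−180°, 180°].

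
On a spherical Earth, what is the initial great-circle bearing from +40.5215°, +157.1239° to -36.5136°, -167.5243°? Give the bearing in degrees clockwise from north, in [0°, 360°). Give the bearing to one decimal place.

152.1°

Δλ = -167.5243 − 157.1239 = -324.6482°; wrapped into (−180°, 180°]: 35.3518°.
θ = atan2( sin Δλ · cos φ₂ , cos φ₁ · sin φ₂ − sin φ₁ · cos φ₂ · cos Δλ )
  = atan2(0.46503, -0.87822) = 152.098° → normalised to [0°, 360°): 152.098°.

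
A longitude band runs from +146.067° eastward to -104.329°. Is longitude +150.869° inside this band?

Band width going east from +146.067° to -104.329°: ((-104.329 − 146.067) mod 360) = 109.604°.
Offset of +150.869° east of the west edge: ((150.869 − 146.067) mod 360) = 4.802°.
4.802° ≤ 109.604° ⇒ inside.

Yes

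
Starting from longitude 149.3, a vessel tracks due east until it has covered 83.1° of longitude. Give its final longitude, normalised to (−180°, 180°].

-127.6°

Start at +149.3°; shift +83.1° → +232.4°.
+232.4° lies outside (−180°, 180°]; subtract 360° → -127.6°.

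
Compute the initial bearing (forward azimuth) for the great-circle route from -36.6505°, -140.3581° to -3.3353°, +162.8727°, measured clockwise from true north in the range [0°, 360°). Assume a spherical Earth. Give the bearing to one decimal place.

288.5°

Δλ = 162.8727 − -140.3581 = 303.2308°; wrapped into (−180°, 180°]: -56.7692°.
θ = atan2( sin Δλ · cos φ₂ , cos φ₁ · sin φ₂ − sin φ₁ · cos φ₂ · cos Δλ )
  = atan2(-0.83505, 0.27990) = -71.470° → normalised to [0°, 360°): 288.530°.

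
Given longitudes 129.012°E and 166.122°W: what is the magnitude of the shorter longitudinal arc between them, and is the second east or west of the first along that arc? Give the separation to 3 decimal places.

64.866° east

Raw difference: -166.122 − 129.012 = -295.134°.
Normalise into (−180°, 180°]: -295.134° + 360° = 64.866°.
Positive ⇒ the second point lies to the east; separation 64.866°.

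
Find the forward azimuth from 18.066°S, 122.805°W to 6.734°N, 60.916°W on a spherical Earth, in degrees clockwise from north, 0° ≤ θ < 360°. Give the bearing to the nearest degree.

Δλ = -60.916 − -122.805 = 61.889°.
θ = atan2( sin Δλ · cos φ₂ , cos φ₁ · sin φ₂ − sin φ₁ · cos φ₂ · cos Δλ )
  = atan2(0.87595, 0.25659) = 73.673° → normalised to [0°, 360°): 73.673°.

74°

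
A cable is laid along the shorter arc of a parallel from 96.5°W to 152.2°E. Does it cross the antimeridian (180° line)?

Yes

Naïve |152.2 − -96.5| = 248.7° > 180°, so the shorter arc goes the other way round — across 180°.
Signed shortest Δλ = ((152.2 − -96.5 + 180) mod 360) − 180 = -111.3°.
Going west by 111.3° from -96.5° passes through 180° before reaching +152.2°.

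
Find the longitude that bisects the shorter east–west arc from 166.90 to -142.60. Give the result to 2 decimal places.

-167.85°

Signed shortest Δλ from +166.90° to -142.60° is +50.50°.
Midpoint longitude = +166.90° + (+50.50°)/2 = +166.90° + 25.25° = +192.15°.
Normalise into (−180°, 180°]: -167.85°.
(The naïve average (+166.90 + -142.60)/2 = 12.15° is on the wrong side of the globe.)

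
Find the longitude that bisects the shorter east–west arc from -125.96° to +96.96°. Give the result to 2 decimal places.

Signed shortest Δλ from -125.96° to +96.96° is -137.08°.
Midpoint longitude = -125.96° + (-137.08°)/2 = -125.96° − 68.54° = -194.50°.
Normalise into (−180°, 180°]: +165.50°.
(The naïve average (-125.96 + +96.96)/2 = -14.5° is on the wrong side of the globe.)

+165.50°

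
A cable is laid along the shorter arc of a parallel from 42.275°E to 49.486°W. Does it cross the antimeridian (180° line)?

Signed shortest Δλ = ((-49.486 − 42.275 + 180) mod 360) − 180 = -91.761°.
Going west by 91.761° from +42.275° reaches -49.486° without touching 180°.

No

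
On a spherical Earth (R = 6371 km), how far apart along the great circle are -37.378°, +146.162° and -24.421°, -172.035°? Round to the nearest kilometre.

4201 km

Δλ = -172.035 − 146.162 = -318.197°; wrapped into (−180°, 180°]: 41.803°.
Δφ = -24.421 − -37.378 = 12.957°.
a = sin²(Δφ/2) + cos φ₁ · cos φ₂ · sin²(Δλ/2) = 0.104824.
c = 2·atan2(√a, √(1−a)) = 0.65941 rad → d = 6371·c ≈ 4201.12 km.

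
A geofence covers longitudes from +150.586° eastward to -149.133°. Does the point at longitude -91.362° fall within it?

Band width going east from +150.586° to -149.133°: ((-149.133 − 150.586) mod 360) = 60.281°.
Offset of -91.362° east of the west edge: ((-91.362 − 150.586) mod 360) = 118.052°.
118.052° > 60.281° ⇒ outside.

No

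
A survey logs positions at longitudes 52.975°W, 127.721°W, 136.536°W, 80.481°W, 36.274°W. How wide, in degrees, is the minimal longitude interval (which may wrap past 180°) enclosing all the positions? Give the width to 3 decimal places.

Sort the longitudes: -136.536°, -127.721°, -80.481°, -52.975°, -36.274°.
Eastward gaps between consecutive values (wrapping around): 8.815°, 47.240°, 27.506°, 16.701°, 259.738°.
Largest gap = 259.738° ⇒ minimal covering band is its complement: 360° − 259.738° = 100.262°.
Band runs from -136.536° eastward to -36.274°.

100.262°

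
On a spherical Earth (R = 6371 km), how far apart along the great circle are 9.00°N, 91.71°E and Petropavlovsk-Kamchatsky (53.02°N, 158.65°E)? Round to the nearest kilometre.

Δλ = 158.65 − 91.71 = 66.94°.
Δφ = 53.02 − 9.00 = 44.02°.
a = sin²(Δφ/2) + cos φ₁ · cos φ₂ · sin²(Δλ/2) = 0.321158.
c = 2·atan2(√a, √(1−a)) = 1.20501 rad → d = 6371·c ≈ 7677.11 km.

7677 km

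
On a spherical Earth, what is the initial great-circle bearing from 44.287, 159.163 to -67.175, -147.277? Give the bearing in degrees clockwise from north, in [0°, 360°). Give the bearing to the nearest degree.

Δλ = -147.277 − 159.163 = -306.440°; wrapped into (−180°, 180°]: 53.560°.
θ = atan2( sin Δλ · cos φ₂ , cos φ₁ · sin φ₂ − sin φ₁ · cos φ₂ · cos Δλ )
  = atan2(0.31207, -0.82068) = 159.180° → normalised to [0°, 360°): 159.180°.

159°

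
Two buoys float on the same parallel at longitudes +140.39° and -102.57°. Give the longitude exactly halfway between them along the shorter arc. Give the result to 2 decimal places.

-161.09°

Signed shortest Δλ from +140.39° to -102.57° is +117.04°.
Midpoint longitude = +140.39° + (+117.04°)/2 = +140.39° + 58.52° = +198.91°.
Normalise into (−180°, 180°]: -161.09°.
(The naïve average (+140.39 + -102.57)/2 = 18.91° is on the wrong side of the globe.)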